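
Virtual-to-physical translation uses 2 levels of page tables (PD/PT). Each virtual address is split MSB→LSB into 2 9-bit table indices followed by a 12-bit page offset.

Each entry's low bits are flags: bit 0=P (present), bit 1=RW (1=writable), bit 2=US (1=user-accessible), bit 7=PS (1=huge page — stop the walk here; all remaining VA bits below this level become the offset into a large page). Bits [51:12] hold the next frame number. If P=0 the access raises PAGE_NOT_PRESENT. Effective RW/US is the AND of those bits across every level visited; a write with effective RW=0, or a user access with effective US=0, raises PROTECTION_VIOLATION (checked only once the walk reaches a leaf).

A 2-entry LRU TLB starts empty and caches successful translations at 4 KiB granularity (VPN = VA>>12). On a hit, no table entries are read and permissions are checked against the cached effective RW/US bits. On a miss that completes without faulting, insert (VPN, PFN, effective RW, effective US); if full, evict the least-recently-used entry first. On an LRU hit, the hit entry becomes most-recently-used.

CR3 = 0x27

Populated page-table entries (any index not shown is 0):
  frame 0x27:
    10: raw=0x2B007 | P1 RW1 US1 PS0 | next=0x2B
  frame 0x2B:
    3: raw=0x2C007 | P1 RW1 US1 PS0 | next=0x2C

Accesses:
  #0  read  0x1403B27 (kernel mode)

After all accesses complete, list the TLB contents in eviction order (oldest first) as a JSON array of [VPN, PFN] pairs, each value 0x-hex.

Per-access translation:
#0 VA=0x1403B27 (r,kernel):
  lvl0: tbl 0x27, slot 10 ⇒ 0x2B007 (P1/RW1/US1/PS0)
  lvl1: tbl 0x2B, slot 3 ⇒ 0x2C007 (P1/RW1/US1/PS0)
  → PA=0x2CB27  (2 entries read)

TLB: [["0x1403", "0x2C"]]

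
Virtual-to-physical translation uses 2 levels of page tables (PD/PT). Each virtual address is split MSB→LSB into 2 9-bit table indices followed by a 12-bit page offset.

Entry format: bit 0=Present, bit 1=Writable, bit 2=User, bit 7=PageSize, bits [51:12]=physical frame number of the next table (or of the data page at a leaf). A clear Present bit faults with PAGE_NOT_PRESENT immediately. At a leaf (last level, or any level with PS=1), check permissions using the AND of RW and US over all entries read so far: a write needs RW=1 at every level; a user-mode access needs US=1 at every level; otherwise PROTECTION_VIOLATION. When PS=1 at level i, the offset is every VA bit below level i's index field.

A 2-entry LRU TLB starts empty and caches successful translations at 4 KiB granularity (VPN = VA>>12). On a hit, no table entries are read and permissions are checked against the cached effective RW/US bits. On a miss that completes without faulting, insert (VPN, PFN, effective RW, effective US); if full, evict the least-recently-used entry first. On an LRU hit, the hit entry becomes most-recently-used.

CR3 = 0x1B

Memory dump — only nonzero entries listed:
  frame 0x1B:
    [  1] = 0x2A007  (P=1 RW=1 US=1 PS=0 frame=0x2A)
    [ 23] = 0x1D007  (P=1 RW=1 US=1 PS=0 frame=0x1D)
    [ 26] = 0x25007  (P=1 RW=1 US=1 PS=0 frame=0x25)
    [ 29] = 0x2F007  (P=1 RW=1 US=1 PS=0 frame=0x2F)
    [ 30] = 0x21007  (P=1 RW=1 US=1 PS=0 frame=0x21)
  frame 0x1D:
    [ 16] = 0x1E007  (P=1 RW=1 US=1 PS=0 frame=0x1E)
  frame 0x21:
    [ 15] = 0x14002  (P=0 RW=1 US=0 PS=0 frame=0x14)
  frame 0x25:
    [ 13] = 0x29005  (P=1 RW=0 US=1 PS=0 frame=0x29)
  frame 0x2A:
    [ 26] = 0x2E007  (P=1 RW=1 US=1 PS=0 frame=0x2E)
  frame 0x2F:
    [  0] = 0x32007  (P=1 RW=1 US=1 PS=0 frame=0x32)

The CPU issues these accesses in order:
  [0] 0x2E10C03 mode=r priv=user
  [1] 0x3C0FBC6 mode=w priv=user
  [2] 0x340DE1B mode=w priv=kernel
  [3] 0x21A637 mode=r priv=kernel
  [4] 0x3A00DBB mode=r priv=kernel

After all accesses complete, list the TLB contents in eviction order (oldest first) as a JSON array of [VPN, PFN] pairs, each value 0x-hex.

Per-access translation:
#0 VA=0x2E10C03 (r,user):
  lvl0: tbl 0x1B, slot 23 ⇒ 0x1D007 (P1/RW1/US1/PS0)
  lvl1: tbl 0x1D, slot 16 ⇒ 0x1E007 (P1/RW1/US1/PS0)
  ⇒ phys 0x1EC03  [2 reads]
#1 VA=0x3C0FBC6 (w,user):
  lvl0: tbl 0x1B, slot 30 ⇒ 0x21007 (P1/RW1/US1/PS0)
  lvl1: tbl 0x21, slot 15 ⇒ 0x14002 (P0/RW1/US0/PS0)
  ⇒ fault: PAGE_NOT_PRESENT  — 2 lookups
#2 VA=0x340DE1B (w,kernel):
  lvl0: tbl 0x1B, slot 26 ⇒ 0x25007 (P1/RW1/US1/PS0)
  lvl1: tbl 0x25, slot 13 ⇒ 0x29005 (P1/RW0/US1/PS0)
  ⇒ fault: PROTECTION_VIOLATION  — 2 lookups
#3 VA=0x21A637 (r,kernel):
  lvl0: tbl 0x1B, slot 1 ⇒ 0x2A007 (P1/RW1/US1/PS0)
  lvl1: tbl 0x2A, slot 26 ⇒ 0x2E007 (P1/RW1/US1/PS0)
  ⇒ phys 0x2E637  [2 reads]
#4 VA=0x3A00DBB (r,kernel):
  lvl0: tbl 0x1B, slot 29 ⇒ 0x2F007 (P1/RW1/US1/PS0)
  lvl1: tbl 0x2F, slot 0 ⇒ 0x32007 (P1/RW1/US1/PS0)
  ⇒ phys 0x32DBB  [2 reads]

TLB: [["0x21A", "0x2E"], ["0x3A00", "0x32"]]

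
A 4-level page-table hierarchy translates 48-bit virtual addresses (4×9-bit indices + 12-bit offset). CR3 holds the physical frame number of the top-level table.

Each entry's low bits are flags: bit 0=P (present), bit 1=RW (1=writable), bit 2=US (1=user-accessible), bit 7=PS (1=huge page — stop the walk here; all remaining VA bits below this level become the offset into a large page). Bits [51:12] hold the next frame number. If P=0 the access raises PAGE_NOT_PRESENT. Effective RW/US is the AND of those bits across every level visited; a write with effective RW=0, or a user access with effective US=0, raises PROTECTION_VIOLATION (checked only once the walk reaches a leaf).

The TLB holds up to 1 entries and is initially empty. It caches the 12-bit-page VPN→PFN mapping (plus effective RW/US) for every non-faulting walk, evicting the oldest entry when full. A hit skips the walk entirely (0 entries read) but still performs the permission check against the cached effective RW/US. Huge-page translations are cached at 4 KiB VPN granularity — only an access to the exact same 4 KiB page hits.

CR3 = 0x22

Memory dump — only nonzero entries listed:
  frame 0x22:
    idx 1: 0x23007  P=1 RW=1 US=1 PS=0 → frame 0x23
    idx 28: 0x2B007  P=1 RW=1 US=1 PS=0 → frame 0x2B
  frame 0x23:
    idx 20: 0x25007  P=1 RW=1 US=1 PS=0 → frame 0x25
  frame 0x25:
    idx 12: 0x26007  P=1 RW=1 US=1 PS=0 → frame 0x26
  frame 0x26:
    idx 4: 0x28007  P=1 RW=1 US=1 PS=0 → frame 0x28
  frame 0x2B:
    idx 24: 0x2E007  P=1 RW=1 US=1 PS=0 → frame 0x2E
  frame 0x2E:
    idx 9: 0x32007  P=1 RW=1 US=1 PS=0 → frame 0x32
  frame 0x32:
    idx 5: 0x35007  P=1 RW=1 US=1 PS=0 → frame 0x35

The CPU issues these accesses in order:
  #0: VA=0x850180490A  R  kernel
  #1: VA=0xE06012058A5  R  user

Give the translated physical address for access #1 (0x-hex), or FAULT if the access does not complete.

Walk each access:
#0 VA=0x850180490A (r,kernel):
  L0 @0x22[1] → 0x23007  P=1,RW=1,US=1,PS=0
  L1 @0x23[20] → 0x25007  P=1,RW=1,US=1,PS=0
  L2 @0x25[12] → 0x26007  P=1,RW=1,US=1,PS=0
  L3 @0x26[4] → 0x28007  P=1,RW=1,US=1,PS=0
  → PA=0x2890A  (4 entries read)
#1 VA=0xE06012058A5 (r,user):
  L0 @0x22[28] → 0x2B007  P=1,RW=1,US=1,PS=0
  L1 @0x2B[24] → 0x2E007  P=1,RW=1,US=1,PS=0
  L2 @0x2E[9] → 0x32007  P=1,RW=1,US=1,PS=0
  L3 @0x32[5] → 0x35007  P=1,RW=1,US=1,PS=0
  → PA=0x358A5  (4 entries read)

Access #1 PA: 0x358A5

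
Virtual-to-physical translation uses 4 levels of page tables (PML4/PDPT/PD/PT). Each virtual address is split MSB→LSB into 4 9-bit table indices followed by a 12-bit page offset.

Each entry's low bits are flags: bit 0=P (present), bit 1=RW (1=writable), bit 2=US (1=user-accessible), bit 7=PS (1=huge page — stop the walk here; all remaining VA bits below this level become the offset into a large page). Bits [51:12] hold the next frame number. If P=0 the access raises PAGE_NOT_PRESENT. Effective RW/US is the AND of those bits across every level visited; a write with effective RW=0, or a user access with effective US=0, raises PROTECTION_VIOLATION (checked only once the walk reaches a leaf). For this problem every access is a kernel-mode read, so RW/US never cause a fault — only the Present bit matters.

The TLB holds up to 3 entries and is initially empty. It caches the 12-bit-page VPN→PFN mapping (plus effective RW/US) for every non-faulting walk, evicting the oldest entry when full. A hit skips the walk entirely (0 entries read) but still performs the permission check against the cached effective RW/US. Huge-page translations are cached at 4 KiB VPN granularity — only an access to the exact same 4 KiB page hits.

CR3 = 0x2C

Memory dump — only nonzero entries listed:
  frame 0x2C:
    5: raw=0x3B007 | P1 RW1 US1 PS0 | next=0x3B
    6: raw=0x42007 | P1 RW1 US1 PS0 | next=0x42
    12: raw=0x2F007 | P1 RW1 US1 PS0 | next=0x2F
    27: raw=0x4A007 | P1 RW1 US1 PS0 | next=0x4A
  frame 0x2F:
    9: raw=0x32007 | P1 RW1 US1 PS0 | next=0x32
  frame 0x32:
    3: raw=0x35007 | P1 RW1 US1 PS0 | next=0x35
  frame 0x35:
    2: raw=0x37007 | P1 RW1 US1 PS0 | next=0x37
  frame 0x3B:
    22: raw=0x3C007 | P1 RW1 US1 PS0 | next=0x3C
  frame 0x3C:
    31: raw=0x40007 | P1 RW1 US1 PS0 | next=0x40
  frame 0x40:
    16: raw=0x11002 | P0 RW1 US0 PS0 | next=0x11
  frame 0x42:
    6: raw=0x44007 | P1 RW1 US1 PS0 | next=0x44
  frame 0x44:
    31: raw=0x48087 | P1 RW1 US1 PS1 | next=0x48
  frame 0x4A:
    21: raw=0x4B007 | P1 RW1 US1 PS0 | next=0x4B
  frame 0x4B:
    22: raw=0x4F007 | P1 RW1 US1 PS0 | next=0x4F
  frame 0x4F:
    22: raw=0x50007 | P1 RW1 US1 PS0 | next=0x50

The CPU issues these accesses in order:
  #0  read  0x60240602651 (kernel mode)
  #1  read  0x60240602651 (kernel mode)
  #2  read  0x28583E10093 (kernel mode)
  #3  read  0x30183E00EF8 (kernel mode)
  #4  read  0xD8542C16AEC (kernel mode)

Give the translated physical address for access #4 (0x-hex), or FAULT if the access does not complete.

Trace:
#0 VA=0x60240602651 (r,kernel):
  [0] read 0x2C idx=12: raw=0x2F007 flags P=1 W=1 U=1 S=0
  [1] read 0x2F idx=9: raw=0x32007 flags P=1 W=1 U=1 S=0
  [2] read 0x32 idx=3: raw=0x35007 flags P=1 W=1 U=1 S=0
  [3] read 0x35 idx=2: raw=0x37007 flags P=1 W=1 U=1 S=0
  → PA=0x37651  (4 entries read)
#1 VA=0x60240602651 (r,kernel):
  TLB hit vpn=0x60240602 → PA=0x37651
#2 VA=0x28583E10093 (r,kernel):
  [0] read 0x2C idx=5: raw=0x3B007 flags P=1 W=1 U=1 S=0
  [1] read 0x3B idx=22: raw=0x3C007 flags P=1 W=1 U=1 S=0
  [2] read 0x3C idx=31: raw=0x40007 flags P=1 W=1 U=1 S=0
  [3] read 0x40 idx=16: raw=0x11002 flags P=0 W=1 U=0 S=0
  ✗ PAGE_NOT_PRESENT  [4 reads]
#3 VA=0x30183E00EF8 (r,kernel):
  [0] read 0x2C idx=6: raw=0x42007 flags P=1 W=1 U=1 S=0
  [1] read 0x42 idx=6: raw=0x44007 flags P=1 W=1 U=1 S=0
  [2] read 0x44 idx=31: raw=0x48087 flags P=1 W=1 U=1 S=1
  → PA=0x48EF8 (huge @L2)  (3 entries read)
#4 VA=0xD8542C16AEC (r,kernel):
  [0] read 0x2C idx=27: raw=0x4A007 flags P=1 W=1 U=1 S=0
  [1] read 0x4A idx=21: raw=0x4B007 flags P=1 W=1 U=1 S=0
  [2] read 0x4B idx=22: raw=0x4F007 flags P=1 W=1 U=1 S=0
  [3] read 0x4F idx=22: raw=0x50007 flags P=1 W=1 U=1 S=0
  → PA=0x50AEC  (4 entries read)

Access #4 PA: 0x50AEC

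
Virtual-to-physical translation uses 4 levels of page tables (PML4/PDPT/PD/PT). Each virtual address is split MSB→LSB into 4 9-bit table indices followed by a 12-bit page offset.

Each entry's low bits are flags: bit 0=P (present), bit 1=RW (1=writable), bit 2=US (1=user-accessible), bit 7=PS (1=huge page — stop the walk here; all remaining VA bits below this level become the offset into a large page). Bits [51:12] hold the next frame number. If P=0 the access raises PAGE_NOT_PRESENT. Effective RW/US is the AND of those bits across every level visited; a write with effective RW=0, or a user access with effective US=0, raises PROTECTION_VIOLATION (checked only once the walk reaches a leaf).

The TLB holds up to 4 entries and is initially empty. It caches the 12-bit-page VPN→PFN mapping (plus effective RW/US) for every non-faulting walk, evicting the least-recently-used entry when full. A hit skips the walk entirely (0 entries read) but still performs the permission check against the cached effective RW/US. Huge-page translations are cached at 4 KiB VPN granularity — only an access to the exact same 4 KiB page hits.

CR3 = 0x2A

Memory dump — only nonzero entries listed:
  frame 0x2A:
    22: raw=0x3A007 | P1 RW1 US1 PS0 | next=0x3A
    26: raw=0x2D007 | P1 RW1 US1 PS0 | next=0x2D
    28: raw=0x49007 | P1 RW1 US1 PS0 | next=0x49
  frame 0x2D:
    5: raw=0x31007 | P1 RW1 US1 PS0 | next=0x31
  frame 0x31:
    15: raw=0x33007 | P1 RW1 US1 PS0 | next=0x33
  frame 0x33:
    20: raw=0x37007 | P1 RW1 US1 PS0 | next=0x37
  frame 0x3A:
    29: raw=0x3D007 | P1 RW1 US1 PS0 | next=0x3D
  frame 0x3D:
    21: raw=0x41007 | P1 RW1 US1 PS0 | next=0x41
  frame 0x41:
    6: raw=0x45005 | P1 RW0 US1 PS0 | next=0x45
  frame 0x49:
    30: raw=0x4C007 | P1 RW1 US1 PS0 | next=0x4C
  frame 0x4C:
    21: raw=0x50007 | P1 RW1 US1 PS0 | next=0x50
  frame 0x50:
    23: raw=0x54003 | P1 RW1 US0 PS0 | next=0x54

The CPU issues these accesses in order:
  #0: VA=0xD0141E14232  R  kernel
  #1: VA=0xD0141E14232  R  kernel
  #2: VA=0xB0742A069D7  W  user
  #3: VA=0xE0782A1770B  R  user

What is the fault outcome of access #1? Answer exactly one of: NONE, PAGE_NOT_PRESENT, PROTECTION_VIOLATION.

Trace:
#0 VA=0xD0141E14232 (r,kernel):
  L0 @0x2A[26] → 0x2D007  P=1,RW=1,US=1,PS=0
  L1 @0x2D[5] → 0x31007  P=1,RW=1,US=1,PS=0
  L2 @0x31[15] → 0x33007  P=1,RW=1,US=1,PS=0
  L3 @0x33[20] → 0x37007  P=1,RW=1,US=1,PS=0
  ⇒ phys 0x37232  [4 reads]
#1 VA=0xD0141E14232 (r,kernel):
  TLB hit vpn=0xD0141E14 → PA=0x37232
#2 VA=0xB0742A069D7 (w,user):
  L0 @0x2A[22] → 0x3A007  P=1,RW=1,US=1,PS=0
  L1 @0x3A[29] → 0x3D007  P=1,RW=1,US=1,PS=0
  L2 @0x3D[21] → 0x41007  P=1,RW=1,US=1,PS=0
  L3 @0x41[6] → 0x45005  P=1,RW=0,US=1,PS=0
  ✗ PROTECTION_VIOLATION  [4 reads]
#3 VA=0xE0782A1770B (r,user):
  L0 @0x2A[28] → 0x49007  P=1,RW=1,US=1,PS=0
  L1 @0x49[30] → 0x4C007  P=1,RW=1,US=1,PS=0
  L2 @0x4C[21] → 0x50007  P=1,RW=1,US=1,PS=0
  L3 @0x50[23] → 0x54003  P=1,RW=1,US=0,PS=0
  ✗ PROTECTION_VIOLATION  [4 reads]

Access #1 fault: NONE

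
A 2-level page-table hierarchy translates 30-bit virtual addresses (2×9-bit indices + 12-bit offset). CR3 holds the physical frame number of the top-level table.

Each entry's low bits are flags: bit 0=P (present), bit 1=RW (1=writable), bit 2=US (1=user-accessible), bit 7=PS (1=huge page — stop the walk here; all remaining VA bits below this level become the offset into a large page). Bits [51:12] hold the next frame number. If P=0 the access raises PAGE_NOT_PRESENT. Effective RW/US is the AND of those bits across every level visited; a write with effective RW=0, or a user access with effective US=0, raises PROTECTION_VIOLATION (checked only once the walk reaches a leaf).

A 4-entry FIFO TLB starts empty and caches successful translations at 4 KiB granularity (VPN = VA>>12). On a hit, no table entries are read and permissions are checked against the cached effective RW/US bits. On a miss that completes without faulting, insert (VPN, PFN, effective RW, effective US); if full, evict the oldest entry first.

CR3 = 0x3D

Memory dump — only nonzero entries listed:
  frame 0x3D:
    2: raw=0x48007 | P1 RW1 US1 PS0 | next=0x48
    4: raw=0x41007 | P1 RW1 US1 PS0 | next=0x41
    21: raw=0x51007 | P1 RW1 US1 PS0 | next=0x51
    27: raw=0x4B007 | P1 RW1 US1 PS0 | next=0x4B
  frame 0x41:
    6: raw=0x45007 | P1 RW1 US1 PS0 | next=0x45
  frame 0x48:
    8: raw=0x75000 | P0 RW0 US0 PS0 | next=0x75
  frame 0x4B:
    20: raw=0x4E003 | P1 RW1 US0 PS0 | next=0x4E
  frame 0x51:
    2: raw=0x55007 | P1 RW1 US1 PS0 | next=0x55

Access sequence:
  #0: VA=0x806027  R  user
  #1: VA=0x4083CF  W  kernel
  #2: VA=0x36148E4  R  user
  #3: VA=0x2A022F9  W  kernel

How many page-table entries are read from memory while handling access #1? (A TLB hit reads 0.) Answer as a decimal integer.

Per-access translation:
#0 VA=0x806027 (r,user):
  [0] read 0x3D idx=4: raw=0x41007 flags P=1 W=1 U=1 S=0
  [1] read 0x41 idx=6: raw=0x45007 flags P=1 W=1 U=1 S=0
  ⇒ phys 0x45027  [2 reads]
#1 VA=0x4083CF (w,kernel):
  [0] read 0x3D idx=2: raw=0x48007 flags P=1 W=1 U=1 S=0
  [1] read 0x48 idx=8: raw=0x75000 flags P=0 W=0 U=0 S=0
  ⇒ fault: PAGE_NOT_PRESENT  — 2 lookups
#2 VA=0x36148E4 (r,user):
  [0] read 0x3D idx=27: raw=0x4B007 flags P=1 W=1 U=1 S=0
  [1] read 0x4B idx=20: raw=0x4E003 flags P=1 W=1 U=0 S=0
  ⇒ fault: PROTECTION_VIOLATION  — 2 lookups
#3 VA=0x2A022F9 (w,kernel):
  [0] read 0x3D idx=21: raw=0x51007 flags P=1 W=1 U=1 S=0
  [1] read 0x51 idx=2: raw=0x55007 flags P=1 W=1 U=1 S=0
  ⇒ phys 0x552F9  [2 reads]

Entries read for #1: 2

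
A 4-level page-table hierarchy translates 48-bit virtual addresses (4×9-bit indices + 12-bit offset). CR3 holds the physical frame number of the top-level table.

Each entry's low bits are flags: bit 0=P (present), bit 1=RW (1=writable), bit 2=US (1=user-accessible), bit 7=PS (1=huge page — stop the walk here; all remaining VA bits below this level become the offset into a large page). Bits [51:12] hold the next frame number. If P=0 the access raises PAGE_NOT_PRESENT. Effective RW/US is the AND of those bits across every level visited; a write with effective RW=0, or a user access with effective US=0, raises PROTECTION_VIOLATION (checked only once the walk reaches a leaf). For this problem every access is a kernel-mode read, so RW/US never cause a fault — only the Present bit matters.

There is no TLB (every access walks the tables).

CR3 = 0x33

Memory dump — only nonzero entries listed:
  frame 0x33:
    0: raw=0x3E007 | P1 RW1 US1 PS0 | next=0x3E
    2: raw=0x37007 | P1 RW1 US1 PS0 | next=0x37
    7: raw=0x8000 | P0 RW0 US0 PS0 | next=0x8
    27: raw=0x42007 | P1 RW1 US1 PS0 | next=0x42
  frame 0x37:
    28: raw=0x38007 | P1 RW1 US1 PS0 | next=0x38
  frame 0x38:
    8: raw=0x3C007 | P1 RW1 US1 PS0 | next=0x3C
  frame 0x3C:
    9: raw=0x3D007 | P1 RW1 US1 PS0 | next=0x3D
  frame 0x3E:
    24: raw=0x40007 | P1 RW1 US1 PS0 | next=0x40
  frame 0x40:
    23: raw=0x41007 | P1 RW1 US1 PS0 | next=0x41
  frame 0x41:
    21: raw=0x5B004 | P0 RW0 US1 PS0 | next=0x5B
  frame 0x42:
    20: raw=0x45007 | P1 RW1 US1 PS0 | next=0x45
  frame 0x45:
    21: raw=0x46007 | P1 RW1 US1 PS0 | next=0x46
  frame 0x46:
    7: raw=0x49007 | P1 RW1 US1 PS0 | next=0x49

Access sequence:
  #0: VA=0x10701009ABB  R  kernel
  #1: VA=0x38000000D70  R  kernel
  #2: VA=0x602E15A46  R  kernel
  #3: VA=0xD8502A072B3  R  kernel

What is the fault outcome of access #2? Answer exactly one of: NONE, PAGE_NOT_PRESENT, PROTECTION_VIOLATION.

Walk each access:
#0 VA=0x10701009ABB (r,kernel):
  L0: frame=0x33 idx=2 entry=0x37007 [P=1 RW=1 US=1 PS=0]
  L1: frame=0x37 idx=28 entry=0x38007 [P=1 RW=1 US=1 PS=0]
  L2: frame=0x38 idx=8 entry=0x3C007 [P=1 RW=1 US=1 PS=0]
  L3: frame=0x3C idx=9 entry=0x3D007 [P=1 RW=1 US=1 PS=0]
  ✓ 0x3DABB  — 4 lookups
#1 VA=0x38000000D70 (r,kernel):
  L0: frame=0x33 idx=7 entry=0x8000 [P=0 RW=0 US=0 PS=0]
  ✗ PAGE_NOT_PRESENT  [1 reads]
#2 VA=0x602E15A46 (r,kernel):
  L0: frame=0x33 idx=0 entry=0x3E007 [P=1 RW=1 US=1 PS=0]
  L1: frame=0x3E idx=24 entry=0x40007 [P=1 RW=1 US=1 PS=0]
  L2: frame=0x40 idx=23 entry=0x41007 [P=1 RW=1 US=1 PS=0]
  L3: frame=0x41 idx=21 entry=0x5B004 [P=0 RW=0 US=1 PS=0]
  ✗ PAGE_NOT_PRESENT  [4 reads]
#3 VA=0xD8502A072B3 (r,kernel):
  L0: frame=0x33 idx=27 entry=0x42007 [P=1 RW=1 US=1 PS=0]
  L1: frame=0x42 idx=20 entry=0x45007 [P=1 RW=1 US=1 PS=0]
  L2: frame=0x45 idx=21 entry=0x46007 [P=1 RW=1 US=1 PS=0]
  L3: frame=0x46 idx=7 entry=0x49007 [P=1 RW=1 US=1 PS=0]
  ✓ 0x492B3  — 4 lookups

Access #2 fault: PAGE_NOT_PRESENT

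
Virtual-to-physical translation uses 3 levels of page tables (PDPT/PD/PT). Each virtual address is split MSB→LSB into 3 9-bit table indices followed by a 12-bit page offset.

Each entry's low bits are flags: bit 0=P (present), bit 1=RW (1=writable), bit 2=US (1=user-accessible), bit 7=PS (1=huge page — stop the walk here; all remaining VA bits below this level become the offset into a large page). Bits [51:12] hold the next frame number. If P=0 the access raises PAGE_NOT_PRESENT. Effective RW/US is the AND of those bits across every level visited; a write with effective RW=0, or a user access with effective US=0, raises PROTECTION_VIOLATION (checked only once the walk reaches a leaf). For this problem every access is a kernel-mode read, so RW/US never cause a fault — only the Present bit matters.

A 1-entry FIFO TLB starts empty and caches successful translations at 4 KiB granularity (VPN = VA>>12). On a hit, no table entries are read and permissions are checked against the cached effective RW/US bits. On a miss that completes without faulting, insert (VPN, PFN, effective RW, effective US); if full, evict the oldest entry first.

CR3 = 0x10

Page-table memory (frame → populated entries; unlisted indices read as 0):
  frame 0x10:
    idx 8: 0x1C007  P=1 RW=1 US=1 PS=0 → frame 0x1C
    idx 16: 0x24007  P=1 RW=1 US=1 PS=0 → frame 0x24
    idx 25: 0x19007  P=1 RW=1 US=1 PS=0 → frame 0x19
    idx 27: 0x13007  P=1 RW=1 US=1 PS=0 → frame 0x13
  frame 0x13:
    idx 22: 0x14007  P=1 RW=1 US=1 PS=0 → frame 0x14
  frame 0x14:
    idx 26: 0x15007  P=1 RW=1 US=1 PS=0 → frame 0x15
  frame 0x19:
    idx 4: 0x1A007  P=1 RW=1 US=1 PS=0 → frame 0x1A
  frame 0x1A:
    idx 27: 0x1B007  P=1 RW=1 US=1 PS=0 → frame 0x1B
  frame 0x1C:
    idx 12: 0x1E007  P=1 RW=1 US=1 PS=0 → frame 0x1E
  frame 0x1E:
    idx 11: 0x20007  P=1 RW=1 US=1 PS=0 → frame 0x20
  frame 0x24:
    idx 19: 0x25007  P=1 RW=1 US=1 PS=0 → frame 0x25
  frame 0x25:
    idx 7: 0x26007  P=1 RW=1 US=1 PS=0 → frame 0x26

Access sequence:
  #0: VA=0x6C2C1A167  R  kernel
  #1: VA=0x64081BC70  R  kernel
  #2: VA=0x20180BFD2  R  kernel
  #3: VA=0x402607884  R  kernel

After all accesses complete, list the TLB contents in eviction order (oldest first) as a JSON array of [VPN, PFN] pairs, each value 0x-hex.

Walk each access:
#0 VA=0x6C2C1A167 (r,kernel):
  L0 @0x10[27] → 0x13007  P=1,RW=1,US=1,PS=0
  L1 @0x13[22] → 0x14007  P=1,RW=1,US=1,PS=0
  L2 @0x14[26] → 0x15007  P=1,RW=1,US=1,PS=0
  ⇒ phys 0x15167  [3 reads]
#1 VA=0x64081BC70 (r,kernel):
  L0 @0x10[25] → 0x19007  P=1,RW=1,US=1,PS=0
  L1 @0x19[4] → 0x1A007  P=1,RW=1,US=1,PS=0
  L2 @0x1A[27] → 0x1B007  P=1,RW=1,US=1,PS=0
  ⇒ phys 0x1BC70  [3 reads]
#2 VA=0x20180BFD2 (r,kernel):
  L0 @0x10[8] → 0x1C007  P=1,RW=1,US=1,PS=0
  L1 @0x1C[12] → 0x1E007  P=1,RW=1,US=1,PS=0
  L2 @0x1E[11] → 0x20007  P=1,RW=1,US=1,PS=0
  ⇒ phys 0x20FD2  [3 reads]
#3 VA=0x402607884 (r,kernel):
  L0 @0x10[16] → 0x24007  P=1,RW=1,US=1,PS=0
  L1 @0x24[19] → 0x25007  P=1,RW=1,US=1,PS=0
  L2 @0x25[7] → 0x26007  P=1,RW=1,US=1,PS=0
  ⇒ phys 0x26884  [3 reads]

TLB: [["0x402607", "0x26"]]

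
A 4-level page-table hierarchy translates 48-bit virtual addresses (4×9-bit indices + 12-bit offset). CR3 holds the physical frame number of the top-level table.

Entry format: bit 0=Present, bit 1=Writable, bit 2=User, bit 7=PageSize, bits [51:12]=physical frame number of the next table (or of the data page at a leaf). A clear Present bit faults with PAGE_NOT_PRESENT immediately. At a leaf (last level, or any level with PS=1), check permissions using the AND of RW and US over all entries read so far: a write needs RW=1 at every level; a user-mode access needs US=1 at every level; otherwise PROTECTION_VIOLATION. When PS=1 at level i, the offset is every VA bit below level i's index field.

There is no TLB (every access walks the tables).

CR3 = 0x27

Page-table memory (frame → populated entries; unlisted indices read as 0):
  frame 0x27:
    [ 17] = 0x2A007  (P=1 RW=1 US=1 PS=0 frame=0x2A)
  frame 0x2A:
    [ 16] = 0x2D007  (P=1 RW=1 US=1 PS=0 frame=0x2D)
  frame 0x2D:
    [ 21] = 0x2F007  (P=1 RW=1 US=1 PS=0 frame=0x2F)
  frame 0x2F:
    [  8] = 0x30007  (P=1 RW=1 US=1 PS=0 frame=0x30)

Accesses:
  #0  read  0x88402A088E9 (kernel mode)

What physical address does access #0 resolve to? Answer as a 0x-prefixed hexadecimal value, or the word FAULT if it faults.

Walk each access:
#0 VA=0x88402A088E9 (r,kernel):
  [0] read 0x27 idx=17: raw=0x2A007 flags P=1 W=1 U=1 S=0
  [1] read 0x2A idx=16: raw=0x2D007 flags P=1 W=1 U=1 S=0
  [2] read 0x2D idx=21: raw=0x2F007 flags P=1 W=1 U=1 S=0
  [3] read 0x2F idx=8: raw=0x30007 flags P=1 W=1 U=1 S=0
  → PA=0x308E9  (4 entries read)

Access #0 PA: 0x308E9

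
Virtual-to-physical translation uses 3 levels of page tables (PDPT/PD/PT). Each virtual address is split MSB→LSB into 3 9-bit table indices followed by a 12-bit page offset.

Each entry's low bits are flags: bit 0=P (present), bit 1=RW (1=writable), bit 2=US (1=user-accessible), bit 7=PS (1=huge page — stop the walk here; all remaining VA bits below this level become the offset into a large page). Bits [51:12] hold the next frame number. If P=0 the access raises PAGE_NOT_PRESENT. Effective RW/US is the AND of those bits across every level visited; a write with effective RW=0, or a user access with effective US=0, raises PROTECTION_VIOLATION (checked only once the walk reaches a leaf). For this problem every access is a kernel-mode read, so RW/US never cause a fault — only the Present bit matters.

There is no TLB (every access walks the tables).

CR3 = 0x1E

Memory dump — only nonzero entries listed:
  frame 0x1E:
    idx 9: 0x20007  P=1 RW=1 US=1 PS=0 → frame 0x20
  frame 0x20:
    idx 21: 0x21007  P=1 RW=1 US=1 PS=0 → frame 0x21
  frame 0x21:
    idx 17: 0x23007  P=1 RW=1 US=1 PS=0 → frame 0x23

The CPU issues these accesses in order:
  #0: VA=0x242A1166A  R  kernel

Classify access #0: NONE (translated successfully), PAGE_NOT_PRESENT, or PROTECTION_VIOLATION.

Trace:
#0 VA=0x242A1166A (r,kernel):
  lvl0: tbl 0x1E, slot 9 ⇒ 0x20007 (P1/RW1/US1/PS0)
  lvl1: tbl 0x20, slot 21 ⇒ 0x21007 (P1/RW1/US1/PS0)
  lvl2: tbl 0x21, slot 17 ⇒ 0x23007 (P1/RW1/US1/PS0)
  ✓ 0x2366A  — 3 lookups

Access #0 fault: NONE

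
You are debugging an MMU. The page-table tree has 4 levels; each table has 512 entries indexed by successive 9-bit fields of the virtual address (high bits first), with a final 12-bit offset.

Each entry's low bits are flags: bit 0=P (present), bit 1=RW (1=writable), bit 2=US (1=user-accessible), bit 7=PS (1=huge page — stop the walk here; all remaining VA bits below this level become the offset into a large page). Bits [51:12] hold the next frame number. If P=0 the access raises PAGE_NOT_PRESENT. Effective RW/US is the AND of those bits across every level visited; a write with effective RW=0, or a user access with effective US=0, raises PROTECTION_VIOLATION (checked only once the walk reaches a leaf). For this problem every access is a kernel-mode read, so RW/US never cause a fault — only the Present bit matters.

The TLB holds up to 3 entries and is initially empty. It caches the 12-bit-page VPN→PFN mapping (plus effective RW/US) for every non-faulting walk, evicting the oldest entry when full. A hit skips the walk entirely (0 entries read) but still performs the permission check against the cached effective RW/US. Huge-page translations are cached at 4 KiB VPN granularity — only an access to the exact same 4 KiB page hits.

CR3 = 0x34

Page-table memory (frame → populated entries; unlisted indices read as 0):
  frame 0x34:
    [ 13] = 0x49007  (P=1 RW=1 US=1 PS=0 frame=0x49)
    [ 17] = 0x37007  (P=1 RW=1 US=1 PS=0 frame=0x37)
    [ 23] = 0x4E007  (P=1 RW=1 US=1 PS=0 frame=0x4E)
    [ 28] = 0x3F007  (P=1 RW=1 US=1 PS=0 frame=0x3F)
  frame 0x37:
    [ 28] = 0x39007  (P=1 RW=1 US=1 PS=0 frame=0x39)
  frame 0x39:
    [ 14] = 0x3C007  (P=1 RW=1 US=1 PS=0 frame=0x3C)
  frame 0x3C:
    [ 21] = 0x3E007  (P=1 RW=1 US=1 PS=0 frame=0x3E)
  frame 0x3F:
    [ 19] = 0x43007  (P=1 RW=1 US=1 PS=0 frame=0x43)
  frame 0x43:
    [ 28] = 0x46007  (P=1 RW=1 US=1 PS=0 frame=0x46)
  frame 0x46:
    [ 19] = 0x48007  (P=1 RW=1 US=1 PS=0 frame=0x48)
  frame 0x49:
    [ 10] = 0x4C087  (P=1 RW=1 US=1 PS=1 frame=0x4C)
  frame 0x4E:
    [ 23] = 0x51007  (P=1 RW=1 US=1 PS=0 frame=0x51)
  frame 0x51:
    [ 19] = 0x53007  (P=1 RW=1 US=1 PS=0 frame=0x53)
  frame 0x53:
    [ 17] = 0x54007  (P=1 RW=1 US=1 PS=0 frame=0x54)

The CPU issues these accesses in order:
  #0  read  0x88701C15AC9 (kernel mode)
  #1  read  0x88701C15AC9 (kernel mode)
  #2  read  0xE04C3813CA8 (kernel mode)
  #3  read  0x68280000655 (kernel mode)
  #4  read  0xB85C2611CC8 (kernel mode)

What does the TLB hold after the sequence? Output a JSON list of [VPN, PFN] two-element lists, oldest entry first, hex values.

Per-access translation:
#0 VA=0x88701C15AC9 (r,kernel):
  L0 @0x34[17] → 0x37007  P=1,RW=1,US=1,PS=0
  L1 @0x37[28] → 0x39007  P=1,RW=1,US=1,PS=0
  L2 @0x39[14] → 0x3C007  P=1,RW=1,US=1,PS=0
  L3 @0x3C[21] → 0x3E007  P=1,RW=1,US=1,PS=0
  ✓ 0x3EAC9  — 4 lookups
#1 VA=0x88701C15AC9 (r,kernel):
  TLB hit vpn=0x88701C15 → PA=0x3EAC9
#2 VA=0xE04C3813CA8 (r,kernel):
  L0 @0x34[28] → 0x3F007  P=1,RW=1,US=1,PS=0
  L1 @0x3F[19] → 0x43007  P=1,RW=1,US=1,PS=0
  L2 @0x43[28] → 0x46007  P=1,RW=1,US=1,PS=0
  L3 @0x46[19] → 0x48007  P=1,RW=1,US=1,PS=0
  ✓ 0x48CA8  — 4 lookups
#3 VA=0x68280000655 (r,kernel):
  L0 @0x34[13] → 0x49007  P=1,RW=1,US=1,PS=0
  L1 @0x49[10] → 0x4C087  P=1,RW=1,US=1,PS=1
  ✓ 0x4C655 (huge @L1)  — 2 lookups
#4 VA=0xB85C2611CC8 (r,kernel):
  L0 @0x34[23] → 0x4E007  P=1,RW=1,US=1,PS=0
  L1 @0x4E[23] → 0x51007  P=1,RW=1,US=1,PS=0
  L2 @0x51[19] → 0x53007  P=1,RW=1,US=1,PS=0
  L3 @0x53[17] → 0x54007  P=1,RW=1,US=1,PS=0
  ✓ 0x54CC8  — 4 lookups

TLB: [["0xE04C3813", "0x48"], ["0x68280000", "0x4C"], ["0xB85C2611", "0x54"]]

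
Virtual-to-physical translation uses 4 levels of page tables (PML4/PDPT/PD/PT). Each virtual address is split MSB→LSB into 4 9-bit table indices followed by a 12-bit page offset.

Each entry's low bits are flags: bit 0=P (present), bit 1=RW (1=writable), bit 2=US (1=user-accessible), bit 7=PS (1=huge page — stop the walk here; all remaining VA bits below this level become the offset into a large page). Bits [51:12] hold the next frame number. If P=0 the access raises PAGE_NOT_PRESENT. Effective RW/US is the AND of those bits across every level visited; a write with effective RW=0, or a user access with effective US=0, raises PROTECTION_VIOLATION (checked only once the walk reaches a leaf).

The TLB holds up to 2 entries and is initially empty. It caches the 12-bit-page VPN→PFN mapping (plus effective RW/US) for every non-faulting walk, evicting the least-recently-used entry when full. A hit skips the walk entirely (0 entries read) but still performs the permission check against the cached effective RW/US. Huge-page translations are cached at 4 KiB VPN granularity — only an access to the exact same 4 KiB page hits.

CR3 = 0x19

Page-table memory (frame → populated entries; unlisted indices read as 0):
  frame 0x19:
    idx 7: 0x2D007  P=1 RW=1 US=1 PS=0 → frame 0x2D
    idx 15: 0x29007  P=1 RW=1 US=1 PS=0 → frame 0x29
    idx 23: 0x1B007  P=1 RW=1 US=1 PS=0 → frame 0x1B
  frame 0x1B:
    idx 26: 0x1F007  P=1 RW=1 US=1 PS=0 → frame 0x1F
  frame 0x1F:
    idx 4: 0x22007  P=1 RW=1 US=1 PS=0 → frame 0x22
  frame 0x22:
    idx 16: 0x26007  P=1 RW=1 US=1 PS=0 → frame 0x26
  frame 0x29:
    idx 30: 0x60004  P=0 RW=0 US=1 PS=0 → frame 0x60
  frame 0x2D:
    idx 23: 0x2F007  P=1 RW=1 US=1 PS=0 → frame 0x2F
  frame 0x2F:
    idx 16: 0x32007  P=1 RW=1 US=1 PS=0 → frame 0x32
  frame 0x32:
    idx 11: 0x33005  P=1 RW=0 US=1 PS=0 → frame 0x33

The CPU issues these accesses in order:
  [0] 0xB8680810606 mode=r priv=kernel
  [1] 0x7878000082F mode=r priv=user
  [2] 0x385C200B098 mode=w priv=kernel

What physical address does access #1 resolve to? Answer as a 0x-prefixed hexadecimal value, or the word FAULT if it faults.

Per-access translation:
#0 VA=0xB8680810606 (r,kernel):
  [0] read 0x19 idx=23: raw=0x1B007 flags P=1 W=1 U=1 S=0
  [1] read 0x1B idx=26: raw=0x1F007 flags P=1 W=1 U=1 S=0
  [2] read 0x1F idx=4: raw=0x22007 flags P=1 W=1 U=1 S=0
  [3] read 0x22 idx=16: raw=0x26007 flags P=1 W=1 U=1 S=0
  ⇒ phys 0x26606  [4 reads]
#1 VA=0x7878000082F (r,user):
  [0] read 0x19 idx=15: raw=0x29007 flags P=1 W=1 U=1 S=0
  [1] read 0x29 idx=30: raw=0x60004 flags P=0 W=0 U=1 S=0
  ⇒ fault: PAGE_NOT_PRESENT  — 2 lookups
#2 VA=0x385C200B098 (w,kernel):
  [0] read 0x19 idx=7: raw=0x2D007 flags P=1 W=1 U=1 S=0
  [1] read 0x2D idx=23: raw=0x2F007 flags P=1 W=1 U=1 S=0
  [2] read 0x2F idx=16: raw=0x32007 flags P=1 W=1 U=1 S=0
  [3] read 0x32 idx=11: raw=0x33005 flags P=1 W=0 U=1 S=0
  ⇒ fault: PROTECTION_VIOLATION  — 4 lookups

Access #1 PA: FAULT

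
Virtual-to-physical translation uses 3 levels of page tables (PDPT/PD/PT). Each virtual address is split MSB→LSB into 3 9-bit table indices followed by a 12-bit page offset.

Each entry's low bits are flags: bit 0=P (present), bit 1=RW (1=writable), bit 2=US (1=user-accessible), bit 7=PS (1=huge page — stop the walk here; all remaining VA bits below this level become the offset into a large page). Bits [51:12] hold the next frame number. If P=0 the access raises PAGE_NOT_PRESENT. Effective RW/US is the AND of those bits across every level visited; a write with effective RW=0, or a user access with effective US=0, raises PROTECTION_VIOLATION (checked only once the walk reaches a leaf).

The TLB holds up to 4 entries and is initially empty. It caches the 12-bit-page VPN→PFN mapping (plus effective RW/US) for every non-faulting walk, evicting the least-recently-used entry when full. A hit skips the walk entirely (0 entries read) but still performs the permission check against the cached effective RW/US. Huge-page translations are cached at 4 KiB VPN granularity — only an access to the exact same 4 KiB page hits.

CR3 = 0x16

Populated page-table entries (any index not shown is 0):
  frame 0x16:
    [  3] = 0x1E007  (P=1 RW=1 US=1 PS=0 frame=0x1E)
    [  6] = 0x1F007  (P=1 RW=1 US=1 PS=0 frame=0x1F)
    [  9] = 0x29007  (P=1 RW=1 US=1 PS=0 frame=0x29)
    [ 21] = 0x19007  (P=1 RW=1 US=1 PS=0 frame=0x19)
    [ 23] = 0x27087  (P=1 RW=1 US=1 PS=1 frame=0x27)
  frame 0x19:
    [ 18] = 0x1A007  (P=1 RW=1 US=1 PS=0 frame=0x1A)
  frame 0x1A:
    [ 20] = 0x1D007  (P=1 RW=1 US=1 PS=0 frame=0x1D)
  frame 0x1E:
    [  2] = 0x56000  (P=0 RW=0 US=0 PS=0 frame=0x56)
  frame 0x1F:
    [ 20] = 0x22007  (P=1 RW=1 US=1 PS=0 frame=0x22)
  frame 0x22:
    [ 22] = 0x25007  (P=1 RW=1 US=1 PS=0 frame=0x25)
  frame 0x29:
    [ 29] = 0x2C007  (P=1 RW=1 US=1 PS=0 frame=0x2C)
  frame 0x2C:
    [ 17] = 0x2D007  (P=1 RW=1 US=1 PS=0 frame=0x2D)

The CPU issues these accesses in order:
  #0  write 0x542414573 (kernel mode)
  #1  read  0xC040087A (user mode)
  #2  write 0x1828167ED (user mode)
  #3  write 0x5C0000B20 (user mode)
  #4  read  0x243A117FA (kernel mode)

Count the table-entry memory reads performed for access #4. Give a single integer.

Trace:
#0 VA=0x542414573 (w,kernel):
  L0 @0x16[21] → 0x19007  P=1,RW=1,US=1,PS=0
  L1 @0x19[18] → 0x1A007  P=1,RW=1,US=1,PS=0
  L2 @0x1A[20] → 0x1D007  P=1,RW=1,US=1,PS=0
  → PA=0x1D573  (3 entries read)
#1 VA=0xC040087A (r,user):
  L0 @0x16[3] → 0x1E007  P=1,RW=1,US=1,PS=0
  L1 @0x1E[2] → 0x56000  P=0,RW=0,US=0,PS=0
  ✗ PAGE_NOT_PRESENT  [2 reads]
#2 VA=0x1828167ED (w,user):
  L0 @0x16[6] → 0x1F007  P=1,RW=1,US=1,PS=0
  L1 @0x1F[20] → 0x22007  P=1,RW=1,US=1,PS=0
  L2 @0x22[22] → 0x25007  P=1,RW=1,US=1,PS=0
  → PA=0x257ED  (3 entries read)
#3 VA=0x5C0000B20 (w,user):
  L0 @0x16[23] → 0x27087  P=1,RW=1,US=1,PS=1
  → PA=0x27B20 (huge @L0)  (1 entries read)
#4 VA=0x243A117FA (r,kernel):
  L0 @0x16[9] → 0x29007  P=1,RW=1,US=1,PS=0
  L1 @0x29[29] → 0x2C007  P=1,RW=1,US=1,PS=0
  L2 @0x2C[17] → 0x2D007  P=1,RW=1,US=1,PS=0
  → PA=0x2D7FA  (3 entries read)

Entries read for #4: 3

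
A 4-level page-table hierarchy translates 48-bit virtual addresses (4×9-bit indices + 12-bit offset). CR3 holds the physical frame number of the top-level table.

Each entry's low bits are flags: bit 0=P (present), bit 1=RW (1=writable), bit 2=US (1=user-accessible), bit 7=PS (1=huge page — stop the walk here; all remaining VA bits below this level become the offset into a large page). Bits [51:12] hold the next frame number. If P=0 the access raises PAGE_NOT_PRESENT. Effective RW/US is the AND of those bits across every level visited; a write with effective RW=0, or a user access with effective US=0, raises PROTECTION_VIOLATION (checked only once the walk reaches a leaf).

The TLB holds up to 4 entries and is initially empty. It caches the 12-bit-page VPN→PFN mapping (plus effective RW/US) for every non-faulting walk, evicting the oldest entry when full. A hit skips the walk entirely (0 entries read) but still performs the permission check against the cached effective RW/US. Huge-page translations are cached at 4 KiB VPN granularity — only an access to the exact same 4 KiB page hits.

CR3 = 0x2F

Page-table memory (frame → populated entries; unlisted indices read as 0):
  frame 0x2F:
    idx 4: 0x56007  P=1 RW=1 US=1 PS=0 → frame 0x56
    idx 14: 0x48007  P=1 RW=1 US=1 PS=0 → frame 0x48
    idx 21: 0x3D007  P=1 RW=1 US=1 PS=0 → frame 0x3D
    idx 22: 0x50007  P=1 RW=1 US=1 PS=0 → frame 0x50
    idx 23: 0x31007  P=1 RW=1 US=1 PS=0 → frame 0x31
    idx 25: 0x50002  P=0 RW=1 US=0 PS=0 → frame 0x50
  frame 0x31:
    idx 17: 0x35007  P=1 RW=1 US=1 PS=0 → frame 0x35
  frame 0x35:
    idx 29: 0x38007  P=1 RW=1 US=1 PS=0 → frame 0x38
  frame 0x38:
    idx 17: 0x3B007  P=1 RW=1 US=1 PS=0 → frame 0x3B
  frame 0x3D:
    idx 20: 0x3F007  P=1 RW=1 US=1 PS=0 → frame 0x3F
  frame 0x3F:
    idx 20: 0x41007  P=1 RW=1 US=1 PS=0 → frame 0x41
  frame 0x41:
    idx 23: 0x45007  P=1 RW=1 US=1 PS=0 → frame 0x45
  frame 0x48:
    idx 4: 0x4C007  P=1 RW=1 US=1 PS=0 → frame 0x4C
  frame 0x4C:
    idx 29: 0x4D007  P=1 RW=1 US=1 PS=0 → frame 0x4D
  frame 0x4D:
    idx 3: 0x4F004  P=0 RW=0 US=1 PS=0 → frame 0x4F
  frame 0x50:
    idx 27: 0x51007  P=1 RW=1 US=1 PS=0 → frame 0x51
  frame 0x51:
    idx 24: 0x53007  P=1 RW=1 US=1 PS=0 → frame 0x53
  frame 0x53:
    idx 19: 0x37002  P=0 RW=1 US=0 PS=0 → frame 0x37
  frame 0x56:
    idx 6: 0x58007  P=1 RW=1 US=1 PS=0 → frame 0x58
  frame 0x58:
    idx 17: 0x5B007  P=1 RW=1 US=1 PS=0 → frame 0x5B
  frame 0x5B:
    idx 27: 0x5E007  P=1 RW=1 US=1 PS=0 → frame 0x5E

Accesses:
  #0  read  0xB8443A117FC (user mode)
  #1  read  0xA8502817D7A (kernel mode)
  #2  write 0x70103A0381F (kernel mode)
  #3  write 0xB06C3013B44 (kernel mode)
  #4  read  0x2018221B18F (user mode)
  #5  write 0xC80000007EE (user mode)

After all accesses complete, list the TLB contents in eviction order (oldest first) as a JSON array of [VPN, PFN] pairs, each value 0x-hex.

Trace:
#0 VA=0xB8443A117FC (r,user):
  lvl0: tbl 0x2F, slot 23 ⇒ 0x31007 (P1/RW1/US1/PS0)
  lvl1: tbl 0x31, slot 17 ⇒ 0x35007 (P1/RW1/US1/PS0)
  lvl2: tbl 0x35, slot 29 ⇒ 0x38007 (P1/RW1/US1/PS0)
  lvl3: tbl 0x38, slot 17 ⇒ 0x3B007 (P1/RW1/US1/PS0)
  ⇒ phys 0x3B7FC  [4 reads]
#1 VA=0xA8502817D7A (r,kernel):
  lvl0: tbl 0x2F, slot 21 ⇒ 0x3D007 (P1/RW1/US1/PS0)
  lvl1: tbl 0x3D, slot 20 ⇒ 0x3F007 (P1/RW1/US1/PS0)
  lvl2: tbl 0x3F, slot 20 ⇒ 0x41007 (P1/RW1/US1/PS0)
  lvl3: tbl 0x41, slot 23 ⇒ 0x45007 (P1/RW1/US1/PS0)
  ⇒ phys 0x45D7A  [4 reads]
#2 VA=0x70103A0381F (w,kernel):
  lvl0: tbl 0x2F, slot 14 ⇒ 0x48007 (P1/RW1/US1/PS0)
  lvl1: tbl 0x48, slot 4 ⇒ 0x4C007 (P1/RW1/US1/PS0)
  lvl2: tbl 0x4C, slot 29 ⇒ 0x4D007 (P1/RW1/US1/PS0)
  lvl3: tbl 0x4D, slot 3 ⇒ 0x4F004 (P0/RW0/US1/PS0)
  ⇒ fault: PAGE_NOT_PRESENT  — 4 lookups
#3 VA=0xB06C3013B44 (w,kernel):
  lvl0: tbl 0x2F, slot 22 ⇒ 0x50007 (P1/RW1/US1/PS0)
  lvl1: tbl 0x50, slot 27 ⇒ 0x51007 (P1/RW1/US1/PS0)
  lvl2: tbl 0x51, slot 24 ⇒ 0x53007 (P1/RW1/US1/PS0)
  lvl3: tbl 0x53, slot 19 ⇒ 0x37002 (P0/RW1/US0/PS0)
  ⇒ fault: PAGE_NOT_PRESENT  — 4 lookups
#4 VA=0x2018221B18F (r,user):
  lvl0: tbl 0x2F, slot 4 ⇒ 0x56007 (P1/RW1/US1/PS0)
  lvl1: tbl 0x56, slot 6 ⇒ 0x58007 (P1/RW1/US1/PS0)
  lvl2: tbl 0x58, slot 17 ⇒ 0x5B007 (P1/RW1/US1/PS0)
  lvl3: tbl 0x5B, slot 27 ⇒ 0x5E007 (P1/RW1/US1/PS0)
  ⇒ phys 0x5E18F  [4 reads]
#5 VA=0xC80000007EE (w,user):
  lvl0: tbl 0x2F, slot 25 ⇒ 0x50002 (P0/RW1/US0/PS0)
  ⇒ fault: PAGE_NOT_PRESENT  — 1 lookups

TLB: [["0xB8443A11", "0x3B"], ["0xA8502817", "0x45"], ["0x2018221B", "0x5E"]]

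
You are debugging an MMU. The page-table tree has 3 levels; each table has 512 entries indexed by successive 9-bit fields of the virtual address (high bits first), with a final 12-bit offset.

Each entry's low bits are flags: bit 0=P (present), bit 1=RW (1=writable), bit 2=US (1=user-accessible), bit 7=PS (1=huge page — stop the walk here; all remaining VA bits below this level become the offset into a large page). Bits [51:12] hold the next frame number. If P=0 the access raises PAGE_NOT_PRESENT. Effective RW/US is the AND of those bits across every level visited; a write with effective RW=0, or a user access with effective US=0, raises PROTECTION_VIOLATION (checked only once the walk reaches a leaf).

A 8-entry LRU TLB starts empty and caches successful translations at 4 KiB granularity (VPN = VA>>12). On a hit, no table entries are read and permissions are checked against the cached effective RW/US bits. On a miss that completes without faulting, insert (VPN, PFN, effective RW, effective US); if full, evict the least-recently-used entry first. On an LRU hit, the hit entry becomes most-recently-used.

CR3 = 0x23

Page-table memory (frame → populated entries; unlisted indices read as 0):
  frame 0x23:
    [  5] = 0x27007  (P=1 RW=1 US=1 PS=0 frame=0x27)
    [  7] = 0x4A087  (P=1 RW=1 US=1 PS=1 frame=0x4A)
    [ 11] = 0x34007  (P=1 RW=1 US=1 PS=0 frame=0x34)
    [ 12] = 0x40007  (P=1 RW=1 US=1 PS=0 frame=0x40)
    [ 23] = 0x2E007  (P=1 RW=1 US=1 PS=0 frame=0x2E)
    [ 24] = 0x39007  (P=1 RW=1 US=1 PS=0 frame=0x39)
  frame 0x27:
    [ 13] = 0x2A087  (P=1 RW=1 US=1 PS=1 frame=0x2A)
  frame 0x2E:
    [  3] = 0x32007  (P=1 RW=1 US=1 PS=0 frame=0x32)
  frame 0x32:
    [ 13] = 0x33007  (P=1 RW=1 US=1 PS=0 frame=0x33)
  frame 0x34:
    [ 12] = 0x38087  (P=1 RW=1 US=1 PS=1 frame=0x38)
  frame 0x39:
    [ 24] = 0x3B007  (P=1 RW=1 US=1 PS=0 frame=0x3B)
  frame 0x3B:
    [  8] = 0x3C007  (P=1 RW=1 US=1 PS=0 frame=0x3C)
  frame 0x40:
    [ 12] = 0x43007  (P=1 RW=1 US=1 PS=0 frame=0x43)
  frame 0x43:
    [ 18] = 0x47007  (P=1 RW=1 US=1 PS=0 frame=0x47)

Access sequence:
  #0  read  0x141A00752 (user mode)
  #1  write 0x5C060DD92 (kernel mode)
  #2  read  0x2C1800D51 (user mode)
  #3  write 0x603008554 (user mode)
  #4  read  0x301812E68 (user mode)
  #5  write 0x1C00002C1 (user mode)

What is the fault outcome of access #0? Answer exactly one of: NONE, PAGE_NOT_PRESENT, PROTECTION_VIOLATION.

Trace:
#0 VA=0x141A00752 (r,user):
  [0] read 0x23 idx=5: raw=0x27007 flags P=1 W=1 U=1 S=0
  [1] read 0x27 idx=13: raw=0x2A087 flags P=1 W=1 U=1 S=1
  ✓ 0x2A752 (huge @L1)  — 2 lookups
#1 VA=0x5C060DD92 (w,kernel):
  [0] read 0x23 idx=23: raw=0x2E007 flags P=1 W=1 U=1 S=0
  [1] read 0x2E idx=3: raw=0x32007 flags P=1 W=1 U=1 S=0
  [2] read 0x32 idx=13: raw=0x33007 flags P=1 W=1 U=1 S=0
  ✓ 0x33D92  — 3 lookups
#2 VA=0x2C1800D51 (r,user):
  [0] read 0x23 idx=11: raw=0x34007 flags P=1 W=1 U=1 S=0
  [1] read 0x34 idx=12: raw=0x38087 flags P=1 W=1 U=1 S=1
  ✓ 0x38D51 (huge @L1)  — 2 lookups
#3 VA=0x603008554 (w,user):
  [0] read 0x23 idx=24: raw=0x39007 flags P=1 W=1 U=1 S=0
  [1] read 0x39 idx=24: raw=0x3B007 flags P=1 W=1 U=1 S=0
  [2] read 0x3B idx=8: raw=0x3C007 flags P=1 W=1 U=1 S=0
  ✓ 0x3C554  — 3 lookups
#4 VA=0x301812E68 (r,user):
  [0] read 0x23 idx=12: raw=0x40007 flags P=1 W=1 U=1 S=0
  [1] read 0x40 idx=12: raw=0x43007 flags P=1 W=1 U=1 S=0
  [2] read 0x43 idx=18: raw=0x47007 flags P=1 W=1 U=1 S=0
  ✓ 0x47E68  — 3 lookups
#5 VA=0x1C00002C1 (w,user):
  [0] read 0x23 idx=7: raw=0x4A087 flags P=1 W=1 U=1 S=1
  ✓ 0x4A2C1 (huge @L0)  — 1 lookups

Access #0 fault: NONE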